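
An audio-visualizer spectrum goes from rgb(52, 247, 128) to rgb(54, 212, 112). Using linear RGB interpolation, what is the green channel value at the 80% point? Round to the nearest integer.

G = 247 + 0.8 × (212 − 247) = 219 → 219

219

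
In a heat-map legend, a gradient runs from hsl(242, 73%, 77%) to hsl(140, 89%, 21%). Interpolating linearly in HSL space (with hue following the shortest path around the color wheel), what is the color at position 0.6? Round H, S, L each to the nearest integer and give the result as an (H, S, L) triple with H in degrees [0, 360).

Hue arc: Δh = 140 − 242 = -102° (|Δh| ≤ 180, already the shorter path).
H = 242 + 0.6 × (-102) = 180.8 → 181°
S = 73 + 0.6 × (89 − 73) = 82.6 → 83%
L = 77 + 0.6 × (21 − 77) = 43.4 → 43%

(181, 83, 43)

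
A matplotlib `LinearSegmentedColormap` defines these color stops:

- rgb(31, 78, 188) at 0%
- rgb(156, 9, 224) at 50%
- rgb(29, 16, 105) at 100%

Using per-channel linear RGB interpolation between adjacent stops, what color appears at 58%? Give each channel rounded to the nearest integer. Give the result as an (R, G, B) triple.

58% lies between the 50% and 100% stops, so the local fraction is t = (58 − 50)/(100 − 50) = 8/50 ≈ 0.16.
R = 156 + 0.16 × (29 − 156) = 135.68 → 136
G = 9 + 0.16 × (16 − 9) = 10.12 → 10
B = 224 + 0.16 × (105 − 224) = 204.96 → 205

(136, 10, 205)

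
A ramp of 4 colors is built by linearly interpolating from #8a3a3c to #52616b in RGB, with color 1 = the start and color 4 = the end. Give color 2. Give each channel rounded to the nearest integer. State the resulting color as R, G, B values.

With 4 swatches and endpoints inclusive, swatch 2 sits at t = (2 − 1)/(4 − 1) = 1/3 ≈ 0.3333.
#8a3a3c → (138, 58, 60); #52616b → (82, 97, 107).
R = 138 + 0.3333 × (82 − 138) = 119.335 → 119
G = 58 + 0.3333 × (97 − 58) = 70.999 → 71
B = 60 + 0.3333 × (107 − 60) = 75.665 → 76

(119, 71, 76)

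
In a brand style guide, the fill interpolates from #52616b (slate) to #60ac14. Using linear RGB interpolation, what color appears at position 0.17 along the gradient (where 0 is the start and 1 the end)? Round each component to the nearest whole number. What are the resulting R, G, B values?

(84, 110, 92)

#52616b → (82, 97, 107); #60ac14 → (96, 172, 20).
R = 82 + 0.17 × (96 − 82) = 82 + 0.17 × 14 = 84.38 → 84
G = 97 + 0.17 × (172 − 97) = 97 + 0.17 × 75 = 109.75 → 110
B = 107 + 0.17 × (20 − 107) = 107 + 0.17 × -87 = 92.21 → 92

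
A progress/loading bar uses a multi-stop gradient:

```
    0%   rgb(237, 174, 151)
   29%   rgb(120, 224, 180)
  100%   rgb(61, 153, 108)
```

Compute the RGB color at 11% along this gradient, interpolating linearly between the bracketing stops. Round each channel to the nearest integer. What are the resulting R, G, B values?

11% lies between the 0% and 29% stops, so the local fraction is t = (11 − 0)/(29 − 0) = 11/29 ≈ 0.3793.
R = 237 + 0.3793 × (120 − 237) = 192.622 → 193
G = 174 + 0.3793 × (224 − 174) = 192.965 → 193
B = 151 + 0.3793 × (180 − 151) = 162 → 162

(193, 193, 162)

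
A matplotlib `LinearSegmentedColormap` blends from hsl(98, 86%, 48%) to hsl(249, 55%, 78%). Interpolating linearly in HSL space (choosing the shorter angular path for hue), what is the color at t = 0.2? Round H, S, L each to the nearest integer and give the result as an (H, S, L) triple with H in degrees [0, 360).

(128, 80, 54)

Hue arc: Δh = 249 − 98 = 151° (|Δh| ≤ 180, already the shorter path).
H = 98 + 0.2 × (151) = 128.2 → 128°
S = 86 + 0.2 × (55 − 86) = 79.8 → 80%
L = 48 + 0.2 × (78 − 48) = 54 → 54%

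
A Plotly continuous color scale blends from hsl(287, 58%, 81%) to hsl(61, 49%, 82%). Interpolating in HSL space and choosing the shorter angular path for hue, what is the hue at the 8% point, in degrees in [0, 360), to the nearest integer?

Hue: 61 − 287 = -226°, but |-226| > 180 so the shorter arc goes the other way: Δh = -226 + 360 = 134°.
H = 287 + 0.08 × (134) = 297.72 → 298°

298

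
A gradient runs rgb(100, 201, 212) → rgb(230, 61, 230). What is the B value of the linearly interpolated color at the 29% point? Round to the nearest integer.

217

B = 212 + 0.29 × (230 − 212) = 217.22 → 217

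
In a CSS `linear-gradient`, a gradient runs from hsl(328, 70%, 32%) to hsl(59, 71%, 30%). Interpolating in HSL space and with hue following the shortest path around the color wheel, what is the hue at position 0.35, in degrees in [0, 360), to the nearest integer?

0

Hue: 59 − 328 = -269°, but |-269| > 180 so the shorter arc goes the other way: Δh = -269 + 360 = 91°.
H = 328 + 0.35 × (91) = 359.85 → 360 → 360 mod 360 = 0°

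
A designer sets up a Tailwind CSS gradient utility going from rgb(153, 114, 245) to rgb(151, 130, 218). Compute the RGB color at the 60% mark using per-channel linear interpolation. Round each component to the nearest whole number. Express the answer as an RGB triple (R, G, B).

(152, 124, 229)

60% corresponds to t = 0.6.
R = 153 + 0.6 × (151 − 153) = 153 + 0.6 × -2 = 151.8 → 152
G = 114 + 0.6 × (130 − 114) = 114 + 0.6 × 16 = 123.6 → 124
B = 245 + 0.6 × (218 − 245) = 245 + 0.6 × -27 = 228.8 → 229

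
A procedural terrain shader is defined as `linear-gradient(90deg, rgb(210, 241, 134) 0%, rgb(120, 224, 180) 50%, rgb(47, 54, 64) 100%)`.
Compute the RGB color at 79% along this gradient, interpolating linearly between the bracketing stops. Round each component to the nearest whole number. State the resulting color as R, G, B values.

79% lies between the 50% and 100% stops, so the local fraction is t = (79 − 50)/(100 − 50) = 29/50 ≈ 0.58.
R = 120 + 0.58 × (47 − 120) = 77.66 → 78
G = 224 + 0.58 × (54 − 224) = 125.4 → 125
B = 180 + 0.58 × (64 − 180) = 112.72 → 113

(78, 125, 113)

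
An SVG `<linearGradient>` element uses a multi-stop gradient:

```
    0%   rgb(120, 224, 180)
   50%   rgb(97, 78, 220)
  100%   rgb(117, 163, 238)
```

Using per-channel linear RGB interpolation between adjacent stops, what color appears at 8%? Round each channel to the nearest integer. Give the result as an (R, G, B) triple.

8% lies between the 0% and 50% stops, so the local fraction is t = (8 − 0)/(50 − 0) = 8/50 ≈ 0.16.
R = 120 + 0.16 × (97 − 120) = 116.32 → 116
G = 224 + 0.16 × (78 − 224) = 200.64 → 201
B = 180 + 0.16 × (220 − 180) = 186.4 → 186

(116, 201, 186)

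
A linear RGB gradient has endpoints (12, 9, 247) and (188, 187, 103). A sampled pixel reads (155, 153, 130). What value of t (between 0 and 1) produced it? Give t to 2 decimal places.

0.81

Invert the lerp on the G channel (largest span, 178): t = (153 − 9) / (187 − 9) = 144/178 = 0.80899.
Check on R: (155 − 12)/(188 − 12) = 0.8125 ✓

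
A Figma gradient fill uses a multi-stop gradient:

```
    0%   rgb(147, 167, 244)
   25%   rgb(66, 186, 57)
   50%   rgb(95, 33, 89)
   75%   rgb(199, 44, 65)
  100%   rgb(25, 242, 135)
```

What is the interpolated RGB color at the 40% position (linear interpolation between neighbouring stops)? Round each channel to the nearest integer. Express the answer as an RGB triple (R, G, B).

(83, 94, 76)

40% lies between the 25% and 50% stops, so the local fraction is t = (40 − 25)/(50 − 25) = 15/25 ≈ 0.6.
R = 66 + 0.6 × (95 − 66) = 83.4 → 83
G = 186 + 0.6 × (33 − 186) = 94.2 → 94
B = 57 + 0.6 × (89 − 57) = 76.2 → 76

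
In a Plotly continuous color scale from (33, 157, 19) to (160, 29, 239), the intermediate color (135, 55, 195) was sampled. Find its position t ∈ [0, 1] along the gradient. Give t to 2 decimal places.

0.80

Invert the lerp on the B channel (largest span, 220): t = (195 − 19) / (239 − 19) = 176/220 = 0.8.
Check on R: (135 − 33)/(160 − 33) = 0.8031 ✓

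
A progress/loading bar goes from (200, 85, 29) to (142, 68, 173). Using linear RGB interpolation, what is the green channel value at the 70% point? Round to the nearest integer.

G = 85 + 0.7 × (68 − 85) = 73.1 → 73

73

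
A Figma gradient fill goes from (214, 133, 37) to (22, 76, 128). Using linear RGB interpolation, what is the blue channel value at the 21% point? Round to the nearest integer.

56

B = 37 + 0.21 × (128 − 37) = 56.11 → 56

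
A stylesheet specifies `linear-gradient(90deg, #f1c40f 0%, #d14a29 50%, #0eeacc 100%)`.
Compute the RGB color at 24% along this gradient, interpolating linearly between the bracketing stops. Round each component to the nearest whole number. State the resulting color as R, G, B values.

24% lies between the 0% and 50% stops, so the local fraction is t = (24 − 0)/(50 − 0) = 24/50 ≈ 0.48.
#f1c40f → (241, 196, 15); #d14a29 → (209, 74, 41).
R = 241 + 0.48 × (209 − 241) = 225.64 → 226
G = 196 + 0.48 × (74 − 196) = 137.44 → 137
B = 15 + 0.48 × (41 − 15) = 27.48 → 27

(226, 137, 27)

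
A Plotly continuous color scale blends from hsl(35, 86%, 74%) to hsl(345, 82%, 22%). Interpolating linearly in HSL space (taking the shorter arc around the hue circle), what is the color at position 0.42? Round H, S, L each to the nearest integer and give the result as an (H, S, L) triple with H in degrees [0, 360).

(14, 84, 52)

Hue: 345 − 35 = 310°, but |310| > 180 so the shorter arc goes the other way: Δh = 310 − 360 = -50°.
H = 35 + 0.42 × (-50) = 14 → 14°
S = 86 + 0.42 × (82 − 86) = 84.32 → 84%
L = 74 + 0.42 × (22 − 74) = 52.16 → 52%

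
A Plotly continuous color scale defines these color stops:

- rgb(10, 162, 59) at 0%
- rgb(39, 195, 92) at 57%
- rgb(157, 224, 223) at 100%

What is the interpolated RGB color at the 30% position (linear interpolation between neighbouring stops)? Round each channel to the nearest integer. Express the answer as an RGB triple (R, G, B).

30% lies between the 0% and 57% stops, so the local fraction is t = (30 − 0)/(57 − 0) = 30/57 ≈ 0.5263.
R = 10 + 0.5263 × (39 − 10) = 25.263 → 25
G = 162 + 0.5263 × (195 − 162) = 179.368 → 179
B = 59 + 0.5263 × (92 − 59) = 76.368 → 76

(25, 179, 76)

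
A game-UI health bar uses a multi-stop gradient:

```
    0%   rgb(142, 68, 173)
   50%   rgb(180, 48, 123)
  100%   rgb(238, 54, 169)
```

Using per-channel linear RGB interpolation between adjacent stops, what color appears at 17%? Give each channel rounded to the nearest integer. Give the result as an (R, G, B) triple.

(155, 61, 156)

17% lies between the 0% and 50% stops, so the local fraction is t = (17 − 0)/(50 − 0) = 17/50 ≈ 0.34.
R = 142 + 0.34 × (180 − 142) = 154.92 → 155
G = 68 + 0.34 × (48 − 68) = 61.2 → 61
B = 173 + 0.34 × (123 − 173) = 156 → 156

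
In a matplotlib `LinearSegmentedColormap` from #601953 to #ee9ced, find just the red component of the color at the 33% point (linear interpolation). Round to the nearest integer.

R₁ = 96 (from #601953), R₂ = 238 (from #ee9ced).
R = 96 + 0.33 × (238 − 96) = 142.86 → 143

143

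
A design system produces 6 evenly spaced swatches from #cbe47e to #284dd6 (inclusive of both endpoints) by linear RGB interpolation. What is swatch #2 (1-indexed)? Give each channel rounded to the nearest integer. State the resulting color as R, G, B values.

With 6 swatches and endpoints inclusive, swatch 2 sits at t = (2 − 1)/(6 − 1) = 1/5 ≈ 0.2.
#cbe47e → (203, 228, 126); #284dd6 → (40, 77, 214).
R = 203 + 0.2 × (40 − 203) = 170.4 → 170
G = 228 + 0.2 × (77 − 228) = 197.8 → 198
B = 126 + 0.2 × (214 − 126) = 143.6 → 144

(170, 198, 144)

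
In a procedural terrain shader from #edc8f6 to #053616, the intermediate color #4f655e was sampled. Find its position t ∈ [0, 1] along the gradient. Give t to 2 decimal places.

Invert the lerp on the R channel (largest span, 232): t = (79 − 237) / (5 − 237) = -158/-232 = 0.68103.
Check on G: (101 − 200)/(54 − 200) = 0.6781 ✓

0.68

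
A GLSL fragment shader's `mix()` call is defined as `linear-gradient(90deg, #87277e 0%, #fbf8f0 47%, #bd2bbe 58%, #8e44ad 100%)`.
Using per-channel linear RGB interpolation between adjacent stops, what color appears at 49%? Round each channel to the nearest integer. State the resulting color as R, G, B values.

(240, 211, 231)

49% lies between the 47% and 58% stops, so the local fraction is t = (49 − 47)/(58 − 47) = 2/11 ≈ 0.1818.
#fbf8f0 → (251, 248, 240); #bd2bbe → (189, 43, 190).
R = 251 + 0.1818 × (189 − 251) = 239.728 → 240
G = 248 + 0.1818 × (43 − 248) = 210.731 → 211
B = 240 + 0.1818 × (190 − 240) = 230.91 → 231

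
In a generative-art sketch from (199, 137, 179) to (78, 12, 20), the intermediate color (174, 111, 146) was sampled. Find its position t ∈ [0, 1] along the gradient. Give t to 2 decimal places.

Invert the lerp on the B channel (largest span, 159): t = (146 − 179) / (20 − 179) = -33/-159 = 0.20755.
Check on R: (174 − 199)/(78 − 199) = 0.2066 ✓

0.21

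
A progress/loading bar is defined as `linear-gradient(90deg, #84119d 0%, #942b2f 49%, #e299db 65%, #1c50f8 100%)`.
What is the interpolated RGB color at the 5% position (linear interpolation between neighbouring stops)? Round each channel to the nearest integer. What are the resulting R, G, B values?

5% lies between the 0% and 49% stops, so the local fraction is t = (5 − 0)/(49 − 0) = 5/49 ≈ 0.102.
#84119d → (132, 17, 157); #942b2f → (148, 43, 47).
R = 132 + 0.102 × (148 − 132) = 133.632 → 134
G = 17 + 0.102 × (43 − 17) = 19.652 → 20
B = 157 + 0.102 × (47 − 157) = 145.78 → 146

(134, 20, 146)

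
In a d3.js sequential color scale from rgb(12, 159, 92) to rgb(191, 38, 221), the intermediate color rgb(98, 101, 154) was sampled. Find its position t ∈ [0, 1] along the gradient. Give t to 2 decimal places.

Invert the lerp on the R channel (largest span, 179): t = (98 − 12) / (191 − 12) = 86/179 = 0.48045.
Check on G: (101 − 159)/(38 − 159) = 0.4793 ✓

0.48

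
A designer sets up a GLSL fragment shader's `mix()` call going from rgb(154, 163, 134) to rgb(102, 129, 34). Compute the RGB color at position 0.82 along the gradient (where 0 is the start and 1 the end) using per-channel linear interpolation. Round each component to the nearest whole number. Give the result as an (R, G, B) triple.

(111, 135, 52)

R = 154 + 0.82 × (102 − 154) = 154 + 0.82 × -52 = 111.36 → 111
G = 163 + 0.82 × (129 − 163) = 163 + 0.82 × -34 = 135.12 → 135
B = 134 + 0.82 × (34 − 134) = 134 + 0.82 × -100 = 52 → 52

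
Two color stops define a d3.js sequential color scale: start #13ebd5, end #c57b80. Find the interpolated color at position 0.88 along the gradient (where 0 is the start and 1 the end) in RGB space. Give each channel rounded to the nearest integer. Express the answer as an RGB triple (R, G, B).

#13ebd5 → (19, 235, 213); #c57b80 → (197, 123, 128).
R = 19 + 0.88 × (197 − 19) = 19 + 0.88 × 178 = 175.64 → 176
G = 235 + 0.88 × (123 − 235) = 235 + 0.88 × -112 = 136.44 → 136
B = 213 + 0.88 × (128 − 213) = 213 + 0.88 × -85 = 138.2 → 138

(176, 136, 138)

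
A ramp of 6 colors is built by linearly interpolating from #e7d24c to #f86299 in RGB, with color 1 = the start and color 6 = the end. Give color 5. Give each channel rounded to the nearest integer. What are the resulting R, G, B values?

With 6 swatches and endpoints inclusive, swatch 5 sits at t = (5 − 1)/(6 − 1) = 4/5 ≈ 0.8.
#e7d24c → (231, 210, 76); #f86299 → (248, 98, 153).
R = 231 + 0.8 × (248 − 231) = 244.6 → 245
G = 210 + 0.8 × (98 − 210) = 120.4 → 120
B = 76 + 0.8 × (153 − 76) = 137.6 → 138

(245, 120, 138)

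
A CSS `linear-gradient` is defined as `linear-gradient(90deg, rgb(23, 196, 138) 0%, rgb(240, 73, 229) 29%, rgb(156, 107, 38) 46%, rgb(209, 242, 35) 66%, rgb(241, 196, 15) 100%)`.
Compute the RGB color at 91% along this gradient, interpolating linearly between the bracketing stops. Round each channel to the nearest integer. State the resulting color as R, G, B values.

91% lies between the 66% and 100% stops, so the local fraction is t = (91 − 66)/(100 − 66) = 25/34 ≈ 0.7353.
R = 209 + 0.7353 × (241 − 209) = 232.53 → 233
G = 242 + 0.7353 × (196 − 242) = 208.176 → 208
B = 35 + 0.7353 × (15 − 35) = 20.294 → 20

(233, 208, 20)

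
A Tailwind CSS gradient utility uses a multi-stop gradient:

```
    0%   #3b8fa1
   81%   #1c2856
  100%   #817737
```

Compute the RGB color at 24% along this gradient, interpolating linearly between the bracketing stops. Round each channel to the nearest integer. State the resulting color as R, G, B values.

(50, 112, 139)

24% lies between the 0% and 81% stops, so the local fraction is t = (24 − 0)/(81 − 0) = 24/81 ≈ 0.2963.
#3b8fa1 → (59, 143, 161); #1c2856 → (28, 40, 86).
R = 59 + 0.2963 × (28 − 59) = 49.815 → 50
G = 143 + 0.2963 × (40 − 143) = 112.481 → 112
B = 161 + 0.2963 × (86 − 161) = 138.778 → 139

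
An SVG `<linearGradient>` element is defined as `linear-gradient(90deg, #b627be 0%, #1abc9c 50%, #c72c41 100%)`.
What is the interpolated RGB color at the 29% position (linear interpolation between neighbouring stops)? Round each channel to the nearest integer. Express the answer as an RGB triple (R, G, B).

(92, 125, 170)

29% lies between the 0% and 50% stops, so the local fraction is t = (29 − 0)/(50 − 0) = 29/50 ≈ 0.58.
#b627be → (182, 39, 190); #1abc9c → (26, 188, 156).
R = 182 + 0.58 × (26 − 182) = 91.52 → 92
G = 39 + 0.58 × (188 − 39) = 125.42 → 125
B = 190 + 0.58 × (156 − 190) = 170.28 → 170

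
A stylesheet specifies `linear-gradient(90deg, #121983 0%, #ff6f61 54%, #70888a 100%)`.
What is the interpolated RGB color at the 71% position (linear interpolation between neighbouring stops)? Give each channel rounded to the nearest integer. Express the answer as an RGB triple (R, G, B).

71% lies between the 54% and 100% stops, so the local fraction is t = (71 − 54)/(100 − 54) = 17/46 ≈ 0.3696.
#ff6f61 → (255, 111, 97); #70888a → (112, 136, 138).
R = 255 + 0.3696 × (112 − 255) = 202.147 → 202
G = 111 + 0.3696 × (136 − 111) = 120.24 → 120
B = 97 + 0.3696 × (138 − 97) = 112.154 → 112

(202, 120, 112)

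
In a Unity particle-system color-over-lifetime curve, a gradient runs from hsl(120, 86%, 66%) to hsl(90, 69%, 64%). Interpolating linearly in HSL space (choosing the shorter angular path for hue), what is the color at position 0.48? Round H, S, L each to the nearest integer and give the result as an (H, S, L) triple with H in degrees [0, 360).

Hue arc: Δh = 90 − 120 = -30° (|Δh| ≤ 180, already the shorter path).
H = 120 + 0.48 × (-30) = 105.6 → 106°
S = 86 + 0.48 × (69 − 86) = 77.84 → 78%
L = 66 + 0.48 × (64 − 66) = 65.04 → 65%

(106, 78, 65)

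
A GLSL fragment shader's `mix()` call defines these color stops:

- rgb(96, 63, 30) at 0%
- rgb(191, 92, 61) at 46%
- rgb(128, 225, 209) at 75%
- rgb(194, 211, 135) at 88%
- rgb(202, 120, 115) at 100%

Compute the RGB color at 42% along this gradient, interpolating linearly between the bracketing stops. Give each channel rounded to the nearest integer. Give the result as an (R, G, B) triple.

42% lies between the 0% and 46% stops, so the local fraction is t = (42 − 0)/(46 − 0) = 42/46 ≈ 0.913.
R = 96 + 0.913 × (191 − 96) = 182.735 → 183
G = 63 + 0.913 × (92 − 63) = 89.477 → 89
B = 30 + 0.913 × (61 − 30) = 58.303 → 58

(183, 89, 58)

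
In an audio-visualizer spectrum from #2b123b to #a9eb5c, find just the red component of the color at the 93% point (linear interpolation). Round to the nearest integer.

160

R₁ = 43 (from #2b123b), R₂ = 169 (from #a9eb5c).
R = 43 + 0.93 × (169 − 43) = 160.18 → 160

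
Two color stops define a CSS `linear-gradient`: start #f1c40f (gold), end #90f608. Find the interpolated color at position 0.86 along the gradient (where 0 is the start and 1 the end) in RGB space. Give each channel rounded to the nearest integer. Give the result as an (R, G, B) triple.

#f1c40f → (241, 196, 15); #90f608 → (144, 246, 8).
R = 241 + 0.86 × (144 − 241) = 241 + 0.86 × -97 = 157.58 → 158
G = 196 + 0.86 × (246 − 196) = 196 + 0.86 × 50 = 239 → 239
B = 15 + 0.86 × (8 − 15) = 15 + 0.86 × -7 = 8.98 → 9
So the blended color is (158, 239, 9), about #9eef09.

(158, 239, 9)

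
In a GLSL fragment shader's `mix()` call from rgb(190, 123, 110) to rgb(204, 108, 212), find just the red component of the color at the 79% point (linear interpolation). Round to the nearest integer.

201

R = 190 + 0.79 × (204 − 190) = 201.06 → 201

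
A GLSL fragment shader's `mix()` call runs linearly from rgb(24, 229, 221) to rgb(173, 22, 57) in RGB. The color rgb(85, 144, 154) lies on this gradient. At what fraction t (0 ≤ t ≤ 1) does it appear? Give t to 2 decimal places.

0.41

Invert the lerp on the G channel (largest span, 207): t = (144 − 229) / (22 − 229) = -85/-207 = 0.41063.
Check on R: (85 − 24)/(173 − 24) = 0.4094 ✓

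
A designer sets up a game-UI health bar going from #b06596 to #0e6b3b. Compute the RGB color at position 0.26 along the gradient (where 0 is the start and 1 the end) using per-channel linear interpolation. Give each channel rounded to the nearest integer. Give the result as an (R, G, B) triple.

#b06596 → (176, 101, 150); #0e6b3b → (14, 107, 59).
R = 176 + 0.26 × (14 − 176) = 176 + 0.26 × -162 = 133.88 → 134
G = 101 + 0.26 × (107 − 101) = 101 + 0.26 × 6 = 102.56 → 103
B = 150 + 0.26 × (59 − 150) = 150 + 0.26 × -91 = 126.34 → 126

(134, 103, 126)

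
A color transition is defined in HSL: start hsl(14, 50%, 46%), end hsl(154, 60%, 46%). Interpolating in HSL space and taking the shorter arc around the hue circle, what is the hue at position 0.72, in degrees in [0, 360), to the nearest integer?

Hue arc: Δh = 154 − 14 = 140° (|Δh| ≤ 180, already the shorter path).
H = 14 + 0.72 × (140) = 114.8 → 115°

115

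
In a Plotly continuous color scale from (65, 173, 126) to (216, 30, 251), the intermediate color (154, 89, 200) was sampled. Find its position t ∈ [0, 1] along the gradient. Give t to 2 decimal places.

Invert the lerp on the R channel (largest span, 151): t = (154 − 65) / (216 − 65) = 89/151 = 0.5894.
Check on G: (89 − 173)/(30 − 173) = 0.5874 ✓

0.59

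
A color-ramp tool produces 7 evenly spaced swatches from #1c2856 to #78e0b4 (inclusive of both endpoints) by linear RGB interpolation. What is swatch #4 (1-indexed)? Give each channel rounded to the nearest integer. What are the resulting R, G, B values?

With 7 swatches and endpoints inclusive, swatch 4 sits at t = (4 − 1)/(7 − 1) = 3/6 ≈ 0.5.
#1c2856 → (28, 40, 86); #78e0b4 → (120, 224, 180).
R = 28 + 0.5 × (120 − 28) = 74 → 74
G = 40 + 0.5 × (224 − 40) = 132 → 132
B = 86 + 0.5 × (180 − 86) = 133 → 133

(74, 132, 133)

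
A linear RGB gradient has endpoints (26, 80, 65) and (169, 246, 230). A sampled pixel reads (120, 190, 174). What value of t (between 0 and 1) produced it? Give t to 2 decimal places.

0.66

Invert the lerp on the G channel (largest span, 166): t = (190 − 80) / (246 − 80) = 110/166 = 0.66265.
Check on R: (120 − 26)/(169 − 26) = 0.6573 ✓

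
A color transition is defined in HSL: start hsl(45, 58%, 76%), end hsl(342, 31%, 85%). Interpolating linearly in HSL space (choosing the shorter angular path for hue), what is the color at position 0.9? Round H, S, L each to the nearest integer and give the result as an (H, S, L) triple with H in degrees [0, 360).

(348, 34, 84)

Hue: 342 − 45 = 297°, but |297| > 180 so the shorter arc goes the other way: Δh = 297 − 360 = -63°.
H = 45 + 0.9 × (-63) = -11.7 → -12 → -12 mod 360 = 348°
S = 58 + 0.9 × (31 − 58) = 33.7 → 34%
L = 76 + 0.9 × (85 − 76) = 84.1 → 84%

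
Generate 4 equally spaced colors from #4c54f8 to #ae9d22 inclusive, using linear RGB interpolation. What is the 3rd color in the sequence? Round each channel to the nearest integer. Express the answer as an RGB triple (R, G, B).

With 4 swatches and endpoints inclusive, swatch 3 sits at t = (3 − 1)/(4 − 1) = 2/3 ≈ 0.6667.
#4c54f8 → (76, 84, 248); #ae9d22 → (174, 157, 34).
R = 76 + 0.6667 × (174 − 76) = 141.337 → 141
G = 84 + 0.6667 × (157 − 84) = 132.669 → 133
B = 248 + 0.6667 × (34 − 248) = 105.326 → 105

(141, 133, 105)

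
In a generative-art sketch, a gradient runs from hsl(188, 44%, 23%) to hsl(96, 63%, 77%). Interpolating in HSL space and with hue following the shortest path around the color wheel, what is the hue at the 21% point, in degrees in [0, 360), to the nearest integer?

Hue arc: Δh = 96 − 188 = -92° (|Δh| ≤ 180, already the shorter path).
H = 188 + 0.21 × (-92) = 168.68 → 169°

169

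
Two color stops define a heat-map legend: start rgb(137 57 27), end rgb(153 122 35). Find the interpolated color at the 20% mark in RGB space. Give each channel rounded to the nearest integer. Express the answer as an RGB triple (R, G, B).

(140, 70, 29)

20% corresponds to t = 0.2.
R = 137 + 0.2 × (153 − 137) = 137 + 0.2 × 16 = 140.2 → 140
G = 57 + 0.2 × (122 − 57) = 57 + 0.2 × 65 = 70 → 70
B = 27 + 0.2 × (35 − 27) = 27 + 0.2 × 8 = 28.6 → 29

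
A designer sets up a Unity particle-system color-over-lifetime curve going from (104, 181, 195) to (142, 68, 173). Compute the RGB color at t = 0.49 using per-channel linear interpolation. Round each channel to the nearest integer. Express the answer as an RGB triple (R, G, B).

(123, 126, 184)

R = 104 + 0.49 × (142 − 104) = 104 + 0.49 × 38 = 122.62 → 123
G = 181 + 0.49 × (68 − 181) = 181 + 0.49 × -113 = 125.63 → 126
B = 195 + 0.49 × (173 − 195) = 195 + 0.49 × -22 = 184.22 → 184
So the blended color is (123, 126, 184), about #7b7eb8.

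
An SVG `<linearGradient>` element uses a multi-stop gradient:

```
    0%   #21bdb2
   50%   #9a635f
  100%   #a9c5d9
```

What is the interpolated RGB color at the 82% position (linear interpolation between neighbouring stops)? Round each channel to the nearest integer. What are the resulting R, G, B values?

82% lies between the 50% and 100% stops, so the local fraction is t = (82 − 50)/(100 − 50) = 32/50 ≈ 0.64.
#9a635f → (154, 99, 95); #a9c5d9 → (169, 197, 217).
R = 154 + 0.64 × (169 − 154) = 163.6 → 164
G = 99 + 0.64 × (197 − 99) = 161.72 → 162
B = 95 + 0.64 × (217 − 95) = 173.08 → 173

(164, 162, 173)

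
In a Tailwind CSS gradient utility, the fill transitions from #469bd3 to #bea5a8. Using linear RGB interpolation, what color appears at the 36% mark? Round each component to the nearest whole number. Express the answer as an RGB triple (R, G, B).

#469bd3 → (70, 155, 211); #bea5a8 → (190, 165, 168).
36% corresponds to t = 0.36.
R = 70 + 0.36 × (190 − 70) = 70 + 0.36 × 120 = 113.2 → 113
G = 155 + 0.36 × (165 − 155) = 155 + 0.36 × 10 = 158.6 → 159
B = 211 + 0.36 × (168 − 211) = 211 + 0.36 × -43 = 195.52 → 196

(113, 159, 196)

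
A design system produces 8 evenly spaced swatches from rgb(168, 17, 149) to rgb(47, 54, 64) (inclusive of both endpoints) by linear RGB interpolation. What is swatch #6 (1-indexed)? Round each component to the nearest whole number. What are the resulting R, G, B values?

(82, 43, 88)

With 8 swatches and endpoints inclusive, swatch 6 sits at t = (6 − 1)/(8 − 1) = 5/7 ≈ 0.7143.
R = 168 + 0.7143 × (47 − 168) = 81.57 → 82
G = 17 + 0.7143 × (54 − 17) = 43.429 → 43
B = 149 + 0.7143 × (64 − 149) = 88.284 → 88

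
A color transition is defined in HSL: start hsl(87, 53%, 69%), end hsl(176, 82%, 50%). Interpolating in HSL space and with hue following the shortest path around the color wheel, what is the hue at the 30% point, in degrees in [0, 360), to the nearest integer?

Hue arc: Δh = 176 − 87 = 89° (|Δh| ≤ 180, already the shorter path).
H = 87 + 0.3 × (89) = 113.7 → 114°

114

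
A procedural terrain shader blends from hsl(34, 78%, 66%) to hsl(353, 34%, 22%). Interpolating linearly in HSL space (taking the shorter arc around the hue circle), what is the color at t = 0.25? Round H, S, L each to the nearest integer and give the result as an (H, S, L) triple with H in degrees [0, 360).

Hue: 353 − 34 = 319°, but |319| > 180 so the shorter arc goes the other way: Δh = 319 − 360 = -41°.
H = 34 + 0.25 × (-41) = 23.75 → 24°
S = 78 + 0.25 × (34 − 78) = 67 → 67%
L = 66 + 0.25 × (22 − 66) = 55 → 55%

(24, 67, 55)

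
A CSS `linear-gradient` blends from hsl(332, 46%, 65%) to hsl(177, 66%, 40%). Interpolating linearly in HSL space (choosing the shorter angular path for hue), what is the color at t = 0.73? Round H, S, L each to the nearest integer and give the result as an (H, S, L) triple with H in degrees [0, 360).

Hue arc: Δh = 177 − 332 = -155° (|Δh| ≤ 180, already the shorter path).
H = 332 + 0.73 × (-155) = 218.85 → 219°
S = 46 + 0.73 × (66 − 46) = 60.6 → 61%
L = 65 + 0.73 × (40 − 65) = 46.75 → 47%

(219, 61, 47)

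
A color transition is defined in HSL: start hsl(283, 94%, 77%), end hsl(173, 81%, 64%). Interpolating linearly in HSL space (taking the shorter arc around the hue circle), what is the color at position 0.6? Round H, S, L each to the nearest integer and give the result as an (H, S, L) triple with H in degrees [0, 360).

(217, 86, 69)

Hue arc: Δh = 173 − 283 = -110° (|Δh| ≤ 180, already the shorter path).
H = 283 + 0.6 × (-110) = 217 → 217°
S = 94 + 0.6 × (81 − 94) = 86.2 → 86%
L = 77 + 0.6 × (64 − 77) = 69.2 → 69%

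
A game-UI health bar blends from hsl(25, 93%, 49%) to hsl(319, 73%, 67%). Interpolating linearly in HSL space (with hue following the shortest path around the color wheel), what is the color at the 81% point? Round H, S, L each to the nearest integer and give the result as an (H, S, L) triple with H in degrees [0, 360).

Hue: 319 − 25 = 294°, but |294| > 180 so the shorter arc goes the other way: Δh = 294 − 360 = -66°.
H = 25 + 0.81 × (-66) = -28.46 → -28 → -28 mod 360 = 332°
S = 93 + 0.81 × (73 − 93) = 76.8 → 77%
L = 49 + 0.81 × (67 − 49) = 63.58 → 64%

(332, 77, 64)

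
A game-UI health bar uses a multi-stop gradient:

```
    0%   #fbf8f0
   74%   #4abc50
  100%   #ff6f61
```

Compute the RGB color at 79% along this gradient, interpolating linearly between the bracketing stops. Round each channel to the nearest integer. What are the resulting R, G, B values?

79% lies between the 74% and 100% stops, so the local fraction is t = (79 − 74)/(100 − 74) = 5/26 ≈ 0.1923.
#4abc50 → (74, 188, 80); #ff6f61 → (255, 111, 97).
R = 74 + 0.1923 × (255 − 74) = 108.806 → 109
G = 188 + 0.1923 × (111 − 188) = 173.193 → 173
B = 80 + 0.1923 × (97 − 80) = 83.269 → 83

(109, 173, 83)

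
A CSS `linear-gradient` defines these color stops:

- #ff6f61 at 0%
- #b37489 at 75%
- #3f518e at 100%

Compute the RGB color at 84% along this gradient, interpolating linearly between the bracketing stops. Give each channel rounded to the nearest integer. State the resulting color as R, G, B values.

84% lies between the 75% and 100% stops, so the local fraction is t = (84 − 75)/(100 − 75) = 9/25 ≈ 0.36.
#b37489 → (179, 116, 137); #3f518e → (63, 81, 142).
R = 179 + 0.36 × (63 − 179) = 137.24 → 137
G = 116 + 0.36 × (81 − 116) = 103.4 → 103
B = 137 + 0.36 × (142 − 137) = 138.8 → 139

(137, 103, 139)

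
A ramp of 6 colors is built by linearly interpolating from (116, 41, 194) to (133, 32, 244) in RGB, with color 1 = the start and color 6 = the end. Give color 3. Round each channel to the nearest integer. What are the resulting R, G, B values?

With 6 swatches and endpoints inclusive, swatch 3 sits at t = (3 − 1)/(6 − 1) = 2/5 ≈ 0.4.
R = 116 + 0.4 × (133 − 116) = 122.8 → 123
G = 41 + 0.4 × (32 − 41) = 37.4 → 37
B = 194 + 0.4 × (244 − 194) = 214 → 214

(123, 37, 214)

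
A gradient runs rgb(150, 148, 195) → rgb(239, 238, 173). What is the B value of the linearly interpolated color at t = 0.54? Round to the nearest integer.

183

B = 195 + 0.54 × (173 − 195) = 183.12 → 183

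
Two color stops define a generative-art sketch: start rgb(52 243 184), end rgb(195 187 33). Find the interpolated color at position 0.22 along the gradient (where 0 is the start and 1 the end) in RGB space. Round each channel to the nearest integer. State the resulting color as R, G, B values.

R = 52 + 0.22 × (195 − 52) = 52 + 0.22 × 143 = 83.46 → 83
G = 243 + 0.22 × (187 − 243) = 243 + 0.22 × -56 = 230.68 → 231
B = 184 + 0.22 × (33 − 184) = 184 + 0.22 × -151 = 150.78 → 151

(83, 231, 151)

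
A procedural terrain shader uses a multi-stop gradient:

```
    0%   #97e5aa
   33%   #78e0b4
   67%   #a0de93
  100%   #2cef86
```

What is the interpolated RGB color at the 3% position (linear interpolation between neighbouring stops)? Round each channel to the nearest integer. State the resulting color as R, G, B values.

3% lies between the 0% and 33% stops, so the local fraction is t = (3 − 0)/(33 − 0) = 3/33 ≈ 0.0909.
#97e5aa → (151, 229, 170); #78e0b4 → (120, 224, 180).
R = 151 + 0.0909 × (120 − 151) = 148.182 → 148
G = 229 + 0.0909 × (224 − 229) = 228.546 → 229
B = 170 + 0.0909 × (180 − 170) = 170.909 → 171

(148, 229, 171)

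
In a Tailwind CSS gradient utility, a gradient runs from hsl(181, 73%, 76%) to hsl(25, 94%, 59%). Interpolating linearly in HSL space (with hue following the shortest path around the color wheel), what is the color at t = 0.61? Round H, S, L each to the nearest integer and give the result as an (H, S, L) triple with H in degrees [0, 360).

Hue arc: Δh = 25 − 181 = -156° (|Δh| ≤ 180, already the shorter path).
H = 181 + 0.61 × (-156) = 85.84 → 86°
S = 73 + 0.61 × (94 − 73) = 85.81 → 86%
L = 76 + 0.61 × (59 − 76) = 65.63 → 66%

(86, 86, 66)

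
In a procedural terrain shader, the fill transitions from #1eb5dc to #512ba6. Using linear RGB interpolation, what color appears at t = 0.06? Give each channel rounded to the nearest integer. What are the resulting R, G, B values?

(33, 173, 217)

#1eb5dc → (30, 181, 220); #512ba6 → (81, 43, 166).
R = 30 + 0.06 × (81 − 30) = 30 + 0.06 × 51 = 33.06 → 33
G = 181 + 0.06 × (43 − 181) = 181 + 0.06 × -138 = 172.72 → 173
B = 220 + 0.06 × (166 − 220) = 220 + 0.06 × -54 = 216.76 → 217
So the blended color is (33, 173, 217), about #21add9.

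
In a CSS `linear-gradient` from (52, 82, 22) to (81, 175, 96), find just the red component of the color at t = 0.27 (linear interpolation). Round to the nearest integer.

60

R = 52 + 0.27 × (81 − 52) = 59.83 → 60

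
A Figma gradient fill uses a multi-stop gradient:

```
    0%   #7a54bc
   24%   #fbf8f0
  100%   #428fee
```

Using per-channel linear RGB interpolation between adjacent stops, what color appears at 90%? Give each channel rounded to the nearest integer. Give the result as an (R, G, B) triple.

(90, 157, 238)

90% lies between the 24% and 100% stops, so the local fraction is t = (90 − 24)/(100 − 24) = 66/76 ≈ 0.8684.
#fbf8f0 → (251, 248, 240); #428fee → (66, 143, 238).
R = 251 + 0.8684 × (66 − 251) = 90.346 → 90
G = 248 + 0.8684 × (143 − 248) = 156.818 → 157
B = 240 + 0.8684 × (238 − 240) = 238.263 → 238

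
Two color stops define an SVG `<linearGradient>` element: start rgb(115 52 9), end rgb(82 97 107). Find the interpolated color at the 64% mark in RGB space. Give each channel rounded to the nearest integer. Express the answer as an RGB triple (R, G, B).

64% corresponds to t = 0.64.
R = 115 + 0.64 × (82 − 115) = 115 + 0.64 × -33 = 93.88 → 94
G = 52 + 0.64 × (97 − 52) = 52 + 0.64 × 45 = 80.8 → 81
B = 9 + 0.64 × (107 − 9) = 9 + 0.64 × 98 = 71.72 → 72

(94, 81, 72)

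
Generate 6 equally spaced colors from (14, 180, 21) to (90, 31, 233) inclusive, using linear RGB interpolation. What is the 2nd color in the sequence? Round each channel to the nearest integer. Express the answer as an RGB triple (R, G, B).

With 6 swatches and endpoints inclusive, swatch 2 sits at t = (2 − 1)/(6 − 1) = 1/5 ≈ 0.2.
R = 14 + 0.2 × (90 − 14) = 29.2 → 29
G = 180 + 0.2 × (31 − 180) = 150.2 → 150
B = 21 + 0.2 × (233 − 21) = 63.4 → 63

(29, 150, 63)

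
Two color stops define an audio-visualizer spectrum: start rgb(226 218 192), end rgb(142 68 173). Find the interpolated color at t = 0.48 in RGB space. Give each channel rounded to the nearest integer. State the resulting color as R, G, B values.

R = 226 + 0.48 × (142 − 226) = 226 + 0.48 × -84 = 185.68 → 186
G = 218 + 0.48 × (68 − 218) = 218 + 0.48 × -150 = 146 → 146
B = 192 + 0.48 × (173 − 192) = 192 + 0.48 × -19 = 182.88 → 183
So the blended color is (186, 146, 183), about #ba92b7.

(186, 146, 183)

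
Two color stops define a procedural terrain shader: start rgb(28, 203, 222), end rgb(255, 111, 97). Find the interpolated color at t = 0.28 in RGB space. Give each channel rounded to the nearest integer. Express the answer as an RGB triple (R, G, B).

(92, 177, 187)

R = 28 + 0.28 × (255 − 28) = 28 + 0.28 × 227 = 91.56 → 92
G = 203 + 0.28 × (111 − 203) = 203 + 0.28 × -92 = 177.24 → 177
B = 222 + 0.28 × (97 − 222) = 222 + 0.28 × -125 = 187 → 187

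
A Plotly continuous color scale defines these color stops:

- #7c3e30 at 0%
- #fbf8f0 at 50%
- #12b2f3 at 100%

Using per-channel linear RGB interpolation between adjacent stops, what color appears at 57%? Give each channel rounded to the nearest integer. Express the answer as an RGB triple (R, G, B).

57% lies between the 50% and 100% stops, so the local fraction is t = (57 − 50)/(100 − 50) = 7/50 ≈ 0.14.
#fbf8f0 → (251, 248, 240); #12b2f3 → (18, 178, 243).
R = 251 + 0.14 × (18 − 251) = 218.38 → 218
G = 248 + 0.14 × (178 − 248) = 238.2 → 238
B = 240 + 0.14 × (243 − 240) = 240.42 → 240

(218, 238, 240)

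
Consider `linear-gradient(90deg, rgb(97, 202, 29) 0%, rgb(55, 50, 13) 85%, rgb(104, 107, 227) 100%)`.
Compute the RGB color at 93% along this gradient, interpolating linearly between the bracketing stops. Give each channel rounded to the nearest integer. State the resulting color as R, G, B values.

(81, 80, 127)

93% lies between the 85% and 100% stops, so the local fraction is t = (93 − 85)/(100 − 85) = 8/15 ≈ 0.5333.
R = 55 + 0.5333 × (104 − 55) = 81.132 → 81
G = 50 + 0.5333 × (107 − 50) = 80.398 → 80
B = 13 + 0.5333 × (227 − 13) = 127.126 → 127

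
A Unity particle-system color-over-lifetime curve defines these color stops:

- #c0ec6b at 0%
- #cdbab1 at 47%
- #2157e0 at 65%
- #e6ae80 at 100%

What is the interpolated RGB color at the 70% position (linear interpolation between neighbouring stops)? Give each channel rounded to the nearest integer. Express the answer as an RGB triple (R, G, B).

70% lies between the 65% and 100% stops, so the local fraction is t = (70 − 65)/(100 − 65) = 5/35 ≈ 0.1429.
#2157e0 → (33, 87, 224); #e6ae80 → (230, 174, 128).
R = 33 + 0.1429 × (230 − 33) = 61.151 → 61
G = 87 + 0.1429 × (174 − 87) = 99.432 → 99
B = 224 + 0.1429 × (128 − 224) = 210.282 → 210

(61, 99, 210)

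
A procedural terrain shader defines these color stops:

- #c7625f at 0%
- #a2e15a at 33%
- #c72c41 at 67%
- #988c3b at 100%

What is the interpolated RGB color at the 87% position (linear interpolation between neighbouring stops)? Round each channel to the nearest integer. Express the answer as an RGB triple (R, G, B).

87% lies between the 67% and 100% stops, so the local fraction is t = (87 − 67)/(100 − 67) = 20/33 ≈ 0.6061.
#c72c41 → (199, 44, 65); #988c3b → (152, 140, 59).
R = 199 + 0.6061 × (152 − 199) = 170.513 → 171
G = 44 + 0.6061 × (140 − 44) = 102.186 → 102
B = 65 + 0.6061 × (59 − 65) = 61.363 → 61

(171, 102, 61)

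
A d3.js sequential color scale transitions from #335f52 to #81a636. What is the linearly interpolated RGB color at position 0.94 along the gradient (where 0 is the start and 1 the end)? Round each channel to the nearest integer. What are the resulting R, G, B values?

(124, 162, 56)

#335f52 → (51, 95, 82); #81a636 → (129, 166, 54).
R = 51 + 0.94 × (129 − 51) = 51 + 0.94 × 78 = 124.32 → 124
G = 95 + 0.94 × (166 − 95) = 95 + 0.94 × 71 = 161.74 → 162
B = 82 + 0.94 × (54 − 82) = 82 + 0.94 × -28 = 55.68 → 56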